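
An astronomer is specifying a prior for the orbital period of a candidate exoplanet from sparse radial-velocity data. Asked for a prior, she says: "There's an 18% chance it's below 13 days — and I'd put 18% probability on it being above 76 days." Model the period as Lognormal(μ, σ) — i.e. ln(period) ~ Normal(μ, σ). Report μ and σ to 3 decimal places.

μ ≈ 3.448, σ ≈ 0.965

If T ~ Lognormal(μ,σ) then ln T ~ Normal(μ,σ), so the p-quantile of ln T is μ + z_p·σ.
ln(13) = 2.565 and ln(76) = 4.331; z_{0.18} = -0.9154, z_{0.82} = 0.9154.
σ = (4.331 − 2.565)/(0.9154 − (-0.9154)) = 0.965.
μ = 2.565 − (-0.9154)·0.965 = 3.448.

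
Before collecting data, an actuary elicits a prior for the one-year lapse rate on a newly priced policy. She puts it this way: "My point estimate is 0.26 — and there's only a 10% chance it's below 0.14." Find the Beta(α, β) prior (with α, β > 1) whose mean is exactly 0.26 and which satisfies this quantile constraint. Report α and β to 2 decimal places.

With mean 0.26 fixed, write α = 0.26s, β = 0.74s where s = α+β.
Need P(θ < 0.14) = 0.1 under Beta(0.26s, 0.74s). Normal approximation: (q−m)/√(m(1−m)/s) ≈ z_{0.1} = -1.28, so s ≈ 0.26·0.74·(-1.28)²/(0.14−0.26)² = 21.9.
At s = 21.9: P(θ<0.14) ≈ 0.084. Adjusting to match 0.1 gives s ≈ 19.27.
So α = 0.26·19.27 ≈ 5.01, β = 0.74·19.27 ≈ 14.26.

α ≈ 5.01, β ≈ 14.26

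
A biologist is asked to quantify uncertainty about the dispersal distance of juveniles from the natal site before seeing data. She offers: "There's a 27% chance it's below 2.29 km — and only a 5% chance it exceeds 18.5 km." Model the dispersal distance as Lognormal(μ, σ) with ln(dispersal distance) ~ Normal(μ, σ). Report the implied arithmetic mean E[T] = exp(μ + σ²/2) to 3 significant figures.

If T ~ Lognormal(μ,σ) then ln T ~ Normal(μ,σ), so the p-quantile of ln T is μ + z_p·σ.
ln(2.29) = 0.8286 and ln(18.5) = 2.918; z_{0.27} = -0.6128, z_{0.95} = 1.645.
σ = (2.918 − 0.8286)/(1.645 − (-0.6128)) = 0.925.
μ = 0.8286 − (-0.6128)·0.925 = 1.396.
E[T] = exp(μ + σ²/2) = exp(1.396 + 0.4282) = 6.2 km.

E[T] ≈ 6.2 km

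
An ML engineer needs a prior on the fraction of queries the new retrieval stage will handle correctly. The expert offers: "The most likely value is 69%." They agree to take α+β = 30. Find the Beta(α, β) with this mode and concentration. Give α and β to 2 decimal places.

α = 20.32, β = 9.68

For α,β > 1 the Beta mode is (α−1)/(α+β−2). With α+β = 30, the mode is (α−1)/28.
Set (α−1)/28 = 0.69 → α = 1 + 0.69·28 = 20.32.
β = 30 − α = 9.68.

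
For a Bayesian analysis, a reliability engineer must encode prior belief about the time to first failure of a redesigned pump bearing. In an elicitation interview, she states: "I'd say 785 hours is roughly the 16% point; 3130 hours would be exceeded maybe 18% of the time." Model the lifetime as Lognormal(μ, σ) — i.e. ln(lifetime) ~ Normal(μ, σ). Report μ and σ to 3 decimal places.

If T ~ Lognormal(μ,σ) then ln T ~ Normal(μ,σ), so the p-quantile of ln T is μ + z_p·σ.
ln(785) = 6.666 and ln(3130) = 8.049; z_{0.16} = -0.9945, z_{0.82} = 0.9154.
σ = (8.049 − 6.666)/(0.9154 − (-0.9945)) = 0.724.
μ = 6.666 − (-0.9945)·0.724 = 7.386.

μ ≈ 7.386, σ ≈ 0.724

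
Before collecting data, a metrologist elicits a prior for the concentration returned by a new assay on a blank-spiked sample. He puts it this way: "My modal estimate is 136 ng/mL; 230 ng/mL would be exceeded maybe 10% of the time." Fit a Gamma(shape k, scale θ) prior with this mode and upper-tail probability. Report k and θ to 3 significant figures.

Gamma(k,θ) with k>1 has mode (k−1)θ, so θ = 136/(k−1).
Need P(X < 230) = 0.9 with θ tied to k this way. Start at k = 2, θ = 136: P(X<230) ≈ 0.504.
Too low — raise k to concentrate. Iterating converges to k ≈ 7.85.
Then θ = 136/(7.85−1) ≈ 19.8.

k ≈ 7.85, θ ≈ 19.8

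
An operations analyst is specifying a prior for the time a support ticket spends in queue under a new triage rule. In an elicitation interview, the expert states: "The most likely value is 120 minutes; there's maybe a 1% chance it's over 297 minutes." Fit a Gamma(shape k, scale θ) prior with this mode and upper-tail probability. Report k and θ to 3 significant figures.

k ≈ 6.73, θ ≈ 21

Gamma(k,θ) with k>1 has mode (k−1)θ, so θ = 120/(k−1).
Need P(X < 297) = 0.99 with θ tied to k this way. Start at k = 2, θ = 120: P(X<297) ≈ 0.708.
Too low — raise k to concentrate. Iterating converges to k ≈ 6.73.
Then θ = 120/(6.73−1) ≈ 21.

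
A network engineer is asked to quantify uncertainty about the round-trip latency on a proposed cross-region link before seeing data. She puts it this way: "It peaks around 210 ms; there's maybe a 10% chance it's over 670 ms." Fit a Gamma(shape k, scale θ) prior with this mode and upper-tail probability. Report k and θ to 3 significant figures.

k ≈ 2.4, θ ≈ 150

Gamma(k,θ) with k>1 has mode (k−1)θ, so θ = 210/(k−1).
Need P(X < 670) = 0.9 with θ tied to k this way. Start at k = 2, θ = 210: P(X<670) ≈ 0.828.
Too low — raise k to concentrate. Iterating converges to k ≈ 2.4.
Then θ = 210/(2.4−1) ≈ 150.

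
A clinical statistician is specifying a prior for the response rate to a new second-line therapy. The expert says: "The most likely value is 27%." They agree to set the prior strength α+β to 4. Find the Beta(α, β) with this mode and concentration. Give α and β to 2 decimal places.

α = 1.54, β = 2.46

For α,β > 1 the Beta mode is (α−1)/(α+β−2). With α+β = 4, the mode is (α−1)/2.
Set (α−1)/2 = 0.27 → α = 1 + 0.27·2 = 1.54.
β = 4 − α = 2.46.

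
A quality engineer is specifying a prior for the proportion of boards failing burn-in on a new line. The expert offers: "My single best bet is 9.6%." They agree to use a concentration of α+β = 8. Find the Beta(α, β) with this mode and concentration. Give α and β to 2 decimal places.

α = 1.58, β = 6.42

For α,β > 1 the Beta mode is (α−1)/(α+β−2). With α+β = 8, the mode is (α−1)/6.
Set (α−1)/6 = 0.096 → α = 1 + 0.096·6 = 1.58.
β = 8 − α = 6.42.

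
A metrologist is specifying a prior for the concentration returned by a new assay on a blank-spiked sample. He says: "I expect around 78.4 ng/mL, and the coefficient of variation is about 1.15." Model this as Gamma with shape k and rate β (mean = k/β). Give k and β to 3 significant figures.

k ≈ 0.756, β ≈ 0.00964

For Gamma(k, rate β): mean = k/β, variance = k/β², so CV = 1/√k.
CV = 1.15, hence k = 1/CV² = 0.756.
Then β = k/mean = 0.756/78.4 = 0.00964.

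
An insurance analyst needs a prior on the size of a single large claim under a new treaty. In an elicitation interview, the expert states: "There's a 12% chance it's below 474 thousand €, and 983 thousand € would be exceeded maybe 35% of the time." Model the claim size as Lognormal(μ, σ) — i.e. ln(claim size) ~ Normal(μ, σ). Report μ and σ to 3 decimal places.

If T ~ Lognormal(μ,σ) then ln T ~ Normal(μ,σ), so the p-quantile of ln T is μ + z_p·σ.
ln(474) = 6.161 and ln(983) = 6.891; z_{0.12} = -1.175, z_{0.65} = 0.3853.
σ = (6.891 − 6.161)/(0.3853 − (-1.175)) = 0.467.
μ = 6.161 − (-1.175)·0.467 = 6.710.

μ ≈ 6.710, σ ≈ 0.467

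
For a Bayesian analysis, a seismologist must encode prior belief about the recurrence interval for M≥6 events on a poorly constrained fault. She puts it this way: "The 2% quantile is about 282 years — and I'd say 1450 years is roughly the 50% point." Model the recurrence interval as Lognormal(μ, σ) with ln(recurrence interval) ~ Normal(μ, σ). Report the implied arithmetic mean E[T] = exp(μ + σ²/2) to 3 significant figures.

E[T] ≈ 1990 years

If T ~ Lognormal(μ,σ) then ln T ~ Normal(μ,σ), so the p-quantile of ln T is μ + z_p·σ.
ln(282) = 5.642 and ln(1450) = 7.279; z_{0.02} = -2.054, z_{0.5} = 0.
σ = (7.279 − 5.642)/(0 − (-2.054)) = 0.797.
μ = 5.642 − (-2.054)·0.797 = 7.279.
E[T] = exp(μ + σ²/2) = exp(7.279 + 0.3178) = 1990 years.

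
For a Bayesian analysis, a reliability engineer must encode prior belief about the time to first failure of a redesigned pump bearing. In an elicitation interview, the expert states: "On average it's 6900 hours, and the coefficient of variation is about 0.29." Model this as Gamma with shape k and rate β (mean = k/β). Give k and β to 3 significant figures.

k ≈ 11.9, β ≈ 0.00172

For Gamma(k, rate β): mean = k/β, variance = k/β², so CV = 1/√k.
CV = 0.29, hence k = 1/CV² = 11.9.
Then β = k/mean = 11.9/6900 = 0.00172.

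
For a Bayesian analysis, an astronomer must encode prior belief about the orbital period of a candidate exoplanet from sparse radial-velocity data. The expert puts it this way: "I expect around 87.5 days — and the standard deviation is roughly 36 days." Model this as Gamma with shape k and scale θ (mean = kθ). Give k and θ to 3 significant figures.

k ≈ 5.91, θ ≈ 14.8

For Gamma(k, scale θ): mean = kθ, variance = kθ², so CV = 1/√k.
CV = SD/mean = 36/87.5 = 0.4114, hence k = 1/CV² = 5.91.
Then θ = mean/k = 87.5/5.91 = 14.8.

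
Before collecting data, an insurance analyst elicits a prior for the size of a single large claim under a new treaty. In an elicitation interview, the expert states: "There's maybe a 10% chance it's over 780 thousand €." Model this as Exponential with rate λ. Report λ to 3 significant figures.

λ ≈ 0.00295

P(T > 780.0) = e^(−λ·780.0) = 0.1, so λ = −ln(0.1)/780.0 = 0.00295.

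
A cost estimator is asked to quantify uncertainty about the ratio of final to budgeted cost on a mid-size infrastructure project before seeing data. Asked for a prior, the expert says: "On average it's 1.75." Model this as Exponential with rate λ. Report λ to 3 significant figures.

λ ≈ 0.571

Exponential mean = 1/λ, so λ = 1/1.75 = 0.571.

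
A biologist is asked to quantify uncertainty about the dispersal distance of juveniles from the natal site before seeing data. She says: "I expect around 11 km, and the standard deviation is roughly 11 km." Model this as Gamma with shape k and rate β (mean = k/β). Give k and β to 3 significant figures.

For Gamma(k, rate β): mean = k/β, variance = k/β², so CV = 1/√k.
CV = SD/mean = 11/11 = 1, hence k = 1/CV² = 1.
Then β = k/mean = 1/11 = 0.0909.

k ≈ 1, β ≈ 0.0909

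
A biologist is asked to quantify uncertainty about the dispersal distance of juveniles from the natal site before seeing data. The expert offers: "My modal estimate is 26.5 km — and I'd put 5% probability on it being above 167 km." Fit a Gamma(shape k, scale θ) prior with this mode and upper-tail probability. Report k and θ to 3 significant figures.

Gamma(k,θ) with k>1 has mode (k−1)θ, so θ = 26.5/(k−1).
Need P(X < 167) = 0.95 with θ tied to k this way. Start at k = 2, θ = 26.5: P(X<167) ≈ 0.987.
Too high — lower k to spread out. Iterating converges to k ≈ 1.66.
Then θ = 26.5/(1.66−1) ≈ 39.9.

k ≈ 1.66, θ ≈ 39.9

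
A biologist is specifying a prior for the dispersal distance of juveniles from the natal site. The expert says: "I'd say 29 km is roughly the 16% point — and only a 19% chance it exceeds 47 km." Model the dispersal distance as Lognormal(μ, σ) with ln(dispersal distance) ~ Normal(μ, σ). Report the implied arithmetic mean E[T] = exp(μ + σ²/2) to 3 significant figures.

If T ~ Lognormal(μ,σ) then ln T ~ Normal(μ,σ), so the p-quantile of ln T is μ + z_p·σ.
ln(29) = 3.367 and ln(47) = 3.85; z_{0.16} = -0.9945, z_{0.81} = 0.8779.
σ = (3.85 − 3.367)/(0.8779 − (-0.9945)) = 0.258.
μ = 3.367 − (-0.9945)·0.258 = 3.624.
E[T] = exp(μ + σ²/2) = exp(3.624 + 0.0333) = 38.7 km.

E[T] ≈ 38.7 km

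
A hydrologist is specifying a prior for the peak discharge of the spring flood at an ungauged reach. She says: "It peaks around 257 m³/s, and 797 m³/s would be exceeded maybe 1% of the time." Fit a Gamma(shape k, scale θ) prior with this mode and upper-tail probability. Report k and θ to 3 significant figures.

Gamma(k,θ) with k>1 has mode (k−1)θ, so θ = 257/(k−1).
Need P(X < 797) = 0.99 with θ tied to k this way. Start at k = 2, θ = 257: P(X<797) ≈ 0.815.
Too low — raise k to concentrate. Iterating converges to k ≈ 4.49.
Then θ = 257/(4.49−1) ≈ 73.7.

k ≈ 4.49, θ ≈ 73.7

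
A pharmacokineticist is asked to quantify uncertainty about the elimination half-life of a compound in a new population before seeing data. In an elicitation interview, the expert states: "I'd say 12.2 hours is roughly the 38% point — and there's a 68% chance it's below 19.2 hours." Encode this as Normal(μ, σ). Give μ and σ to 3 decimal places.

For Normal(μ,σ), the p-quantile is μ + z_p·σ. Here z_{0.38} = -0.3055, z_{0.68} = 0.4677.
So 12.2 = μ − 0.3055σ and 19.2 = μ + 0.4677σ.
Subtracting: σ = (19.2 − 12.2)/(0.4677 − (-0.3055)) = 9.054.
Then μ = 12.2 − (-0.3055)·9.054 = 14.966.

μ = 14.966, σ = 9.054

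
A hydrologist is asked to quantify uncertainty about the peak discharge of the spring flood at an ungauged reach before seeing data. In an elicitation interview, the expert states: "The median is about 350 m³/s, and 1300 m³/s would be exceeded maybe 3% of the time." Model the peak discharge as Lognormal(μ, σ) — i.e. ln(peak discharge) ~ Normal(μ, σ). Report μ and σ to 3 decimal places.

μ ≈ 5.858, σ ≈ 0.698

If T ~ Lognormal(μ,σ) then ln T ~ Normal(μ,σ), so the p-quantile of ln T is μ + z_p·σ.
ln(350) = 5.858 and ln(1300) = 7.17; z_{0.5} = 0, z_{0.97} = 1.881.
σ = (7.17 − 5.858)/(1.881 − (0)) = 0.698.
μ = 5.858 − (0)·0.698 = 5.858.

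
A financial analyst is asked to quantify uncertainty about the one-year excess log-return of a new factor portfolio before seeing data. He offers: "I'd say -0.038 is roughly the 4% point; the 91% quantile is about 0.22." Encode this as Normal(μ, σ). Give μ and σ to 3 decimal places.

The p-quantile of Normal(μ,σ) is μ + z_p·σ, with z_{0.04} = -1.751 and z_{0.91} = 1.341.
Eliminate σ: μ = (z₂·x₁ − z₁·x₂)/(z₂ − z₁) = (1.341·-0.038 − (-1.751)·0.22)/3.091 = 0.108.
Then σ = (x₂ − x₁)/(z₂ − z₁) = (0.22 − -0.038)/3.091 = 0.083.

μ = 0.108, σ = 0.083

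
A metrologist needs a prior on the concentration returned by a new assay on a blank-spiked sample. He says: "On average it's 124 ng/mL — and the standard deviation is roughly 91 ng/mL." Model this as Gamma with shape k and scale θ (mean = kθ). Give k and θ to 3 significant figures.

k ≈ 1.86, θ ≈ 66.8

For Gamma(k, scale θ): mean = kθ, variance = kθ², so CV = 1/√k.
CV = SD/mean = 91/124 = 0.7339, hence k = 1/CV² = 1.86.
Then θ = mean/k = 124/1.86 = 66.8.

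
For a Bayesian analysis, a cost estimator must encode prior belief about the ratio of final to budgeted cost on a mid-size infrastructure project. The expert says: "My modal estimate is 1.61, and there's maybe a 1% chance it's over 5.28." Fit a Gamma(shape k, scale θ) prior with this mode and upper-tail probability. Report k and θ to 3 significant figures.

Gamma(k,θ) with k>1 has mode (k−1)θ, so θ = 1.61/(k−1).
Need P(X < 5.28) = 0.99 with θ tied to k this way. Start at k = 2, θ = 1.61: P(X<5.28) ≈ 0.839.
Too low — raise k to concentrate. Iterating converges to k ≈ 4.12.
Then θ = 1.61/(4.12−1) ≈ 0.516.

k ≈ 4.12, θ ≈ 0.516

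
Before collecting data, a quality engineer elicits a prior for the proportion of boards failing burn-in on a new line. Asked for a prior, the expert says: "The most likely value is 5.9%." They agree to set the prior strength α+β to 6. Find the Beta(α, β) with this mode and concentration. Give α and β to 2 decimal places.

For α,β > 1 the Beta mode is (α−1)/(α+β−2). With α+β = 6, the mode is (α−1)/4.
Set (α−1)/4 = 0.059 → α = 1 + 0.059·4 = 1.24.
β = 6 − α = 4.76.

α = 1.24, β = 4.76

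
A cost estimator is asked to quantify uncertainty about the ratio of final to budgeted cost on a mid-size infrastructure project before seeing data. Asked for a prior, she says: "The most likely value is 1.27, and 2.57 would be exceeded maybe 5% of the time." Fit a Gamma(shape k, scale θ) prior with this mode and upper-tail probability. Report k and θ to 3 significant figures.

Gamma(k,θ) with k>1 has mode (k−1)θ, so θ = 1.27/(k−1).
Need P(X < 2.57) = 0.95 with θ tied to k this way. Start at k = 2, θ = 1.27: P(X<2.57) ≈ 0.600.
Too low — raise k to concentrate. Iterating converges to k ≈ 6.57.
Then θ = 1.27/(6.57−1) ≈ 0.228.

k ≈ 6.57, θ ≈ 0.228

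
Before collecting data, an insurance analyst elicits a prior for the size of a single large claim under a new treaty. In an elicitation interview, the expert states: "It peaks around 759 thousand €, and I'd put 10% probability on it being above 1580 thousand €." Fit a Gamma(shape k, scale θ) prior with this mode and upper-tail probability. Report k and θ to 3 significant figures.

Gamma(k,θ) with k>1 has mode (k−1)θ, so θ = 759/(k−1).
Need P(X < 1580) = 0.9 with θ tied to k this way. Start at k = 2, θ = 759: P(X<1580) ≈ 0.616.
Too low — raise k to concentrate. Iterating converges to k ≈ 4.57.
Then θ = 759/(4.57−1) ≈ 212.

k ≈ 4.57, θ ≈ 212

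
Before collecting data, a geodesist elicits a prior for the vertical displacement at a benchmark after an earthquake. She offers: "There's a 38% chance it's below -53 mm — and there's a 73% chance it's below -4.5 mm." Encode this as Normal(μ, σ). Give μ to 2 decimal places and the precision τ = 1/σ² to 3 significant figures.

μ = -36.87, τ = 0.000358

For Normal(μ,σ), the p-quantile is μ + z_p·σ. Here z_{0.38} = -0.3055, z_{0.73} = 0.6128.
So -53 = μ − 0.3055σ and -4.5 = μ + 0.6128σ.
Subtracting: σ = (-4.5 − -53)/(0.6128 − (-0.3055)) = 52.82.
Then μ = -53 − (-0.3055)·52.82 = -36.87.
Precision τ = 1/σ² = 1/52.82² = 0.000358.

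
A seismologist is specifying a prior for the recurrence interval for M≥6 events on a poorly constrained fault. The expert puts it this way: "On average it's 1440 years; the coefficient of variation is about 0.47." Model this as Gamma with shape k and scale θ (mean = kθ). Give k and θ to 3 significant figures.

For Gamma(k, scale θ): mean = kθ, variance = kθ², so CV = 1/√k.
CV = 0.47, hence k = 1/CV² = 4.53.
Then θ = mean/k = 1440/4.53 = 318.

k ≈ 4.53, θ ≈ 318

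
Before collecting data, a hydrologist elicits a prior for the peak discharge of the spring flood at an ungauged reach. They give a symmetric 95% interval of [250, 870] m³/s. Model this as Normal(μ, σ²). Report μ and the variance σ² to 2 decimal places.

A symmetric 95% interval runs μ ± z·σ with z = 1.96.
Half-width = 310, so σ = 310/1.96 = 158.166 and σ² = 25016.54.
μ is the interval midpoint, 560.00.

μ = 560.00, σ² = 25016.54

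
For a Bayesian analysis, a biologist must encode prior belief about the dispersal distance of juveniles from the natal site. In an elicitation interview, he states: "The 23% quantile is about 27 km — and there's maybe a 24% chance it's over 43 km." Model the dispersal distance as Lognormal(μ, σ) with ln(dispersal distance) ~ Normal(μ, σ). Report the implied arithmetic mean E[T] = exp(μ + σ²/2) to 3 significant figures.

E[T] ≈ 36.1 km

If T ~ Lognormal(μ,σ) then ln T ~ Normal(μ,σ), so the p-quantile of ln T is μ + z_p·σ.
ln(27) = 3.296 and ln(43) = 3.761; z_{0.23} = -0.7388, z_{0.76} = 0.7063.
σ = (3.761 − 3.296)/(0.7063 − (-0.7388)) = 0.322.
μ = 3.296 − (-0.7388)·0.322 = 3.534.
E[T] = exp(μ + σ²/2) = exp(3.534 + 0.0518) = 36.1 km.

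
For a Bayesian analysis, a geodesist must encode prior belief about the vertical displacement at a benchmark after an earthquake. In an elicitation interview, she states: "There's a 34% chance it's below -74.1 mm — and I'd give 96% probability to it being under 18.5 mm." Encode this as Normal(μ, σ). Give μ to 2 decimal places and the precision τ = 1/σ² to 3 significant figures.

The p-quantile of Normal(μ,σ) is μ + z_p·σ, with z_{0.34} = -0.4125 and z_{0.96} = 1.751.
Eliminate σ: μ = (z₂·x₁ − z₁·x₂)/(z₂ − z₁) = (1.751·-74.1 − (-0.4125)·18.5)/2.163 = -56.44.
Then σ = (x₂ − x₁)/(z₂ − z₁) = (18.5 − -74.1)/2.163 = 42.81.
Precision τ = 1/σ² = 1/42.81² = 0.000546.

μ = -56.44, τ = 0.000546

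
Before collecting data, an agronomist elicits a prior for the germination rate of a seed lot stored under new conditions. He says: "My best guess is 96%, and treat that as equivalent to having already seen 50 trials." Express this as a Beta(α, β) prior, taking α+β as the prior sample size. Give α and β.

α = 48, β = 2

Under the effective-sample-size interpretation, Beta(α, β) has prior mean α/(α+β) and prior sample size α+β.
So α+β = 50 and α/(α+β) = 0.96, giving α = 0.96·50 = 48 and β = 50 − 48 = 2.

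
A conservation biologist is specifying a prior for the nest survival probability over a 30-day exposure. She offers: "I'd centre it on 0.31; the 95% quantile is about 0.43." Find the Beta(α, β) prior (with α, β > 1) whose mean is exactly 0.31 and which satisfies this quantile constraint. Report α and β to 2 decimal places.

With mean 0.31 fixed, write α = 0.31s, β = 0.69s where s = α+β.
Need P(θ < 0.43) = 0.95 under Beta(0.31s, 0.69s). Normal approximation: (q−m)/√(m(1−m)/s) ≈ z_{0.95} = 1.64, so s ≈ 0.31·0.69·(1.64)²/(0.43−0.31)² = 40.2.
At s = 40.2: P(θ<0.43) ≈ 0.945. Adjusting to match 0.95 gives s ≈ 42.80.
So α = 0.31·42.80 ≈ 13.27, β = 0.69·42.80 ≈ 29.53.

α ≈ 13.27, β ≈ 29.53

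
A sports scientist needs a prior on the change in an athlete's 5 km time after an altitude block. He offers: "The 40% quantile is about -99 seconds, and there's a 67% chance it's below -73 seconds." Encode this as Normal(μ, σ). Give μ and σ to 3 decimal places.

The p-quantile of Normal(μ,σ) is μ + z_p·σ, with z_{0.4} = -0.2533 and z_{0.67} = 0.4399.
Eliminate σ: μ = (z₂·x₁ − z₁·x₂)/(z₂ − z₁) = (0.4399·-99 − (-0.2533)·-73)/0.6933 = -89.498.
Then σ = (x₂ − x₁)/(z₂ − z₁) = (-73 − -99)/0.6933 = 37.504.

μ = -89.498, σ = 37.504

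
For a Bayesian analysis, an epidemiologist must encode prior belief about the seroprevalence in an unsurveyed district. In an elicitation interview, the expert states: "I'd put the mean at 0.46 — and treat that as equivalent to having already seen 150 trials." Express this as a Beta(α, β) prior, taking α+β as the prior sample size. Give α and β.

α = 69, β = 81

Under the effective-sample-size interpretation, Beta(α, β) has prior mean α/(α+β) and prior sample size α+β.
So α+β = 150 and α/(α+β) = 0.46, giving α = 0.46·150 = 69 and β = 150 − 69 = 81.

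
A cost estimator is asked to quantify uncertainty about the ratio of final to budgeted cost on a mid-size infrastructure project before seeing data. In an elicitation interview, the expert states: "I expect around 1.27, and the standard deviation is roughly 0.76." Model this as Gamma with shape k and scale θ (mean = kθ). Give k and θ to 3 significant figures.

k ≈ 2.79, θ ≈ 0.455

For Gamma(k, scale θ): mean = kθ, variance = kθ², so CV = 1/√k.
CV = SD/mean = 0.76/1.27 = 0.5984, hence k = 1/CV² = 2.79.
Then θ = mean/k = 1.27/2.79 = 0.455.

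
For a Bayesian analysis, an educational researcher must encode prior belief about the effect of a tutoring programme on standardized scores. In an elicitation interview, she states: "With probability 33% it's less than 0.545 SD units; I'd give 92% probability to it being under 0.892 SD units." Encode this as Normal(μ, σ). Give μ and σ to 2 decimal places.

The p-quantile of Normal(μ,σ) is μ + z_p·σ, with z_{0.33} = -0.4399 and z_{0.92} = 1.405.
Eliminate σ: μ = (z₂·x₁ − z₁·x₂)/(z₂ − z₁) = (1.405·0.545 − (-0.4399)·0.892)/1.845 = 0.63.
Then σ = (x₂ − x₁)/(z₂ − z₁) = (0.892 − 0.545)/1.845 = 0.19.

μ = 0.63, σ = 0.19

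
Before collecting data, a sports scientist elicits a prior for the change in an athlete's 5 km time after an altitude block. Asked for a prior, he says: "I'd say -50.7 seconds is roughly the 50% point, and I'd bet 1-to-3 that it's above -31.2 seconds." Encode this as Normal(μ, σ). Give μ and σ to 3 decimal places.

μ = -50.700, σ = 28.911

The p-quantile of Normal(μ,σ) is μ + z_p·σ, with z_{0.5} = 0 and z_{0.75} = 0.6745.
Eliminate σ: μ = (z₂·x₁ − z₁·x₂)/(z₂ − z₁) = (0.6745·-50.7 − (0)·-31.2)/0.6745 = -50.700.
Then σ = (x₂ − x₁)/(z₂ − z₁) = (-31.2 − -50.7)/0.6745 = 28.911.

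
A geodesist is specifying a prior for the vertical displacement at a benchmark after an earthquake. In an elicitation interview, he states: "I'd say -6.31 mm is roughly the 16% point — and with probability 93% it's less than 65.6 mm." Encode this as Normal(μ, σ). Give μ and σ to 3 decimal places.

μ = 22.639, σ = 29.110

The p-quantile of Normal(μ,σ) is μ + z_p·σ, with z_{0.16} = -0.9945 and z_{0.93} = 1.476.
Eliminate σ: μ = (z₂·x₁ − z₁·x₂)/(z₂ − z₁) = (1.476·-6.31 − (-0.9945)·65.6)/2.47 = 22.639.
Then σ = (x₂ − x₁)/(z₂ − z₁) = (65.6 − -6.31)/2.47 = 29.110.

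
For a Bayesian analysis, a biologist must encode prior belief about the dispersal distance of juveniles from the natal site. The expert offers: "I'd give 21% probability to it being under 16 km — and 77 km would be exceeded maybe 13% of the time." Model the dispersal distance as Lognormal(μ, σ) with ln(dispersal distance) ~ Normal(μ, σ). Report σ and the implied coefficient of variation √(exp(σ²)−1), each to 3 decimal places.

If T ~ Lognormal(μ,σ) then ln T ~ Normal(μ,σ), so the p-quantile of ln T is μ + z_p·σ.
ln(16) = 2.773 and ln(77) = 4.344; z_{0.21} = -0.8064, z_{0.87} = 1.126.
σ = (4.344 − 2.773)/(1.126 − (-0.8064)) = 0.813.
μ = 2.773 − (-0.8064)·0.813 = 3.428.
CV = √(exp(σ²)−1) = √(exp(0.6608)−1) = 0.968.

σ ≈ 0.813, CV ≈ 0.968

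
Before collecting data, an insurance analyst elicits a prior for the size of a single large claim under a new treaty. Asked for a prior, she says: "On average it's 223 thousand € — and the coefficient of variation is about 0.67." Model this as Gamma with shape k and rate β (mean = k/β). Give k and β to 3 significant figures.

k ≈ 2.23, β ≈ 0.00999

For Gamma(k, rate β): mean = k/β, variance = k/β², so CV = 1/√k.
CV = 0.67, hence k = 1/CV² = 2.23.
Then β = k/mean = 2.23/223 = 0.00999.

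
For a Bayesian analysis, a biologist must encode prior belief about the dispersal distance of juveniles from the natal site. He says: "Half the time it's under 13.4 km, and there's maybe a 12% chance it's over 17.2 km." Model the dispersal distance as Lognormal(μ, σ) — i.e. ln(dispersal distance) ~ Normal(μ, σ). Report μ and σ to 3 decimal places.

μ ≈ 2.595, σ ≈ 0.212

If T ~ Lognormal(μ,σ) then ln T ~ Normal(μ,σ), so the p-quantile of ln T is μ + z_p·σ.
ln(13.4) = 2.595 and ln(17.2) = 2.845; z_{0.5} = 0, z_{0.88} = 1.175.
σ = (2.845 − 2.595)/(1.175 − (0)) = 0.212.
μ = 2.595 − (0)·0.212 = 2.595.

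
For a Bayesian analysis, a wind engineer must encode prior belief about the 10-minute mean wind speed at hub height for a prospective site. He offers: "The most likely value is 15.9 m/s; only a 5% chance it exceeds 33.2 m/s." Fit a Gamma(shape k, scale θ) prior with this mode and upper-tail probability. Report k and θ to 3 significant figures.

k ≈ 6.1, θ ≈ 3.12

Gamma(k,θ) with k>1 has mode (k−1)θ, so θ = 15.9/(k−1).
Need P(X < 33.2) = 0.95 with θ tied to k this way. Start at k = 2, θ = 15.9: P(X<33.2) ≈ 0.617.
Too low — raise k to concentrate. Iterating converges to k ≈ 6.1.
Then θ = 15.9/(6.1−1) ≈ 3.12.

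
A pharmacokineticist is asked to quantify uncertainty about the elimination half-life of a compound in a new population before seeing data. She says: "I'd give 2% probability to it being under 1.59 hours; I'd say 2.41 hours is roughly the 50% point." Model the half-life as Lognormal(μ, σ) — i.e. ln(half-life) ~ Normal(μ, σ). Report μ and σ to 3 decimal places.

μ ≈ 0.880, σ ≈ 0.203

If T ~ Lognormal(μ,σ) then ln T ~ Normal(μ,σ), so the p-quantile of ln T is μ + z_p·σ.
ln(1.59) = 0.4637 and ln(2.41) = 0.8796; z_{0.02} = -2.054, z_{0.5} = 0.
σ = (0.8796 − 0.4637)/(0 − (-2.054)) = 0.203.
μ = 0.4637 − (-2.054)·0.203 = 0.880.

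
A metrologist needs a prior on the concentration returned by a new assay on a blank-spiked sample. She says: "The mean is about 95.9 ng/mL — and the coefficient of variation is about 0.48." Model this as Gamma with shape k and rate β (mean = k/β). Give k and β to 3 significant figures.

k ≈ 4.34, β ≈ 0.0453

For Gamma(k, rate β): mean = k/β, variance = k/β², so CV = 1/√k.
CV = 0.48, hence k = 1/CV² = 4.34.
Then β = k/mean = 4.34/95.9 = 0.0453.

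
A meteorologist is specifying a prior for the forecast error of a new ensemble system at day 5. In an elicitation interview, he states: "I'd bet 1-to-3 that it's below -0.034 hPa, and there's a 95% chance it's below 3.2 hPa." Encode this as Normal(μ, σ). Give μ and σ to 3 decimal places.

For Normal(μ,σ), the p-quantile is μ + z_p·σ. Here z_{0.25} = -0.6745, z_{0.95} = 1.645.
So -0.034 = μ − 0.6745σ and 3.2 = μ + 1.645σ.
Subtracting: σ = (3.2 − -0.034)/(1.645 − (-0.6745)) = 1.394.
Then μ = -0.034 − (-0.6745)·1.394 = 0.906.

μ = 0.906, σ = 1.394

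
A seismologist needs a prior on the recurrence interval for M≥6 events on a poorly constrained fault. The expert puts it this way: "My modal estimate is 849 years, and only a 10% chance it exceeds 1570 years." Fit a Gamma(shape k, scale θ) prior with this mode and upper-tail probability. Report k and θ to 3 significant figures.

k ≈ 6.05, θ ≈ 168

Gamma(k,θ) with k>1 has mode (k−1)θ, so θ = 849/(k−1).
Need P(X < 1570) = 0.9 with θ tied to k this way. Start at k = 2, θ = 849: P(X<1570) ≈ 0.552.
Too low — raise k to concentrate. Iterating converges to k ≈ 6.05.
Then θ = 849/(6.05−1) ≈ 168.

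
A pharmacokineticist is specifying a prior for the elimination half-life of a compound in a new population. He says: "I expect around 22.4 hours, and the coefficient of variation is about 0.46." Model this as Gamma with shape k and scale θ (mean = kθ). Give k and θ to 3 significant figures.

For Gamma(k, scale θ): mean = kθ, variance = kθ², so CV = 1/√k.
CV = 0.46, hence k = 1/CV² = 4.73.
Then θ = mean/k = 22.4/4.73 = 4.74.

k ≈ 4.73, θ ≈ 4.74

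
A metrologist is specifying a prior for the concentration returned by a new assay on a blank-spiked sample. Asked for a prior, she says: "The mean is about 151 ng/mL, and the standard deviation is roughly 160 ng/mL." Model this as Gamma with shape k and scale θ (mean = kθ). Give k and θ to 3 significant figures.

k ≈ 0.891, θ ≈ 170

For Gamma(k, scale θ): mean = kθ, variance = kθ², so CV = 1/√k.
CV = SD/mean = 160/151 = 1.06, hence k = 1/CV² = 0.891.
Then θ = mean/k = 151/0.891 = 170.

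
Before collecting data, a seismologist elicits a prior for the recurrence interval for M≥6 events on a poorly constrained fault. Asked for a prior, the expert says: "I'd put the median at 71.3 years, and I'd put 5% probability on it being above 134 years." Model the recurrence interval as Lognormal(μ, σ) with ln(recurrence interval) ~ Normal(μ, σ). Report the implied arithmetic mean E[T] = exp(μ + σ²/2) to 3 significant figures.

E[T] ≈ 76.7 years

If T ~ Lognormal(μ,σ) then ln T ~ Normal(μ,σ), so the p-quantile of ln T is μ + z_p·σ.
ln(71.3) = 4.267 and ln(134) = 4.898; z_{0.5} = 0, z_{0.95} = 1.645.
σ = (4.898 − 4.267)/(1.645 − (0)) = 0.384.
μ = 4.267 − (0)·0.384 = 4.267.
E[T] = exp(μ + σ²/2) = exp(4.267 + 0.0736) = 76.7 years.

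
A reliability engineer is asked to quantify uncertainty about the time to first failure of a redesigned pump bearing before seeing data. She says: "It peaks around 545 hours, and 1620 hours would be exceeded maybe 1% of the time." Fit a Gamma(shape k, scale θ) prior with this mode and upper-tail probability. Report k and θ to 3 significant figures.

Gamma(k,θ) with k>1 has mode (k−1)θ, so θ = 545/(k−1).
Need P(X < 1620) = 0.99 with θ tied to k this way. Start at k = 2, θ = 545: P(X<1620) ≈ 0.797.
Too low — raise k to concentrate. Iterating converges to k ≈ 4.8.
Then θ = 545/(4.8−1) ≈ 143.

k ≈ 4.8, θ ≈ 143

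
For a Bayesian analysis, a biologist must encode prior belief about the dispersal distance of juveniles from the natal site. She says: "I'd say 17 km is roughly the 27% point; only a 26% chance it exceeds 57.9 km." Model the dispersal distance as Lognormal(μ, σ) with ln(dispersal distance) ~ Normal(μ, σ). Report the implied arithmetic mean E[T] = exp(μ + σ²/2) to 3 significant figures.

If T ~ Lognormal(μ,σ) then ln T ~ Normal(μ,σ), so the p-quantile of ln T is μ + z_p·σ.
ln(17) = 2.833 and ln(57.9) = 4.059; z_{0.27} = -0.6128, z_{0.74} = 0.6433.
σ = (4.059 − 2.833)/(0.6433 − (-0.6128)) = 0.976.
μ = 2.833 − (-0.6128)·0.976 = 3.431.
E[T] = exp(μ + σ²/2) = exp(3.431 + 0.4759) = 49.7 km.

E[T] ≈ 49.7 km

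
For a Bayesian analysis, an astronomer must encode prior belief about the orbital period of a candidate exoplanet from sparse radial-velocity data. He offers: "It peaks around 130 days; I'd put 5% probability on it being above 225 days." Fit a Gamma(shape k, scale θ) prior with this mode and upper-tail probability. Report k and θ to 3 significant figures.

Gamma(k,θ) with k>1 has mode (k−1)θ, so θ = 130/(k−1).
Need P(X < 225) = 0.95 with θ tied to k this way. Start at k = 2, θ = 130: P(X<225) ≈ 0.516.
Too low — raise k to concentrate. Iterating converges to k ≈ 10.3.
Then θ = 130/(10.3−1) ≈ 14.

k ≈ 10.3, θ ≈ 14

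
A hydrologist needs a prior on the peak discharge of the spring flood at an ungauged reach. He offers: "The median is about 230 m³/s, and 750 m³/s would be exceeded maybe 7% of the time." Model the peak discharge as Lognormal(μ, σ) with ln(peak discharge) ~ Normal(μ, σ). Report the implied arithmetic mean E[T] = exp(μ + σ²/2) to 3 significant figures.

E[T] ≈ 317 m³/s

If T ~ Lognormal(μ,σ) then ln T ~ Normal(μ,σ), so the p-quantile of ln T is μ + z_p·σ.
ln(230) = 5.438 and ln(750) = 6.62; z_{0.5} = 0, z_{0.93} = 1.476.
σ = (6.62 − 5.438)/(1.476 − (0)) = 0.801.
μ = 5.438 − (0)·0.801 = 5.438.
E[T] = exp(μ + σ²/2) = exp(5.438 + 0.3207) = 317 m³/s.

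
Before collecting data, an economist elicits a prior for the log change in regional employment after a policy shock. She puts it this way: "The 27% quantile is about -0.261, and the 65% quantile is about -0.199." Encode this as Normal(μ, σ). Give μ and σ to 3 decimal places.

μ = -0.223, σ = 0.062

For Normal(μ,σ), the p-quantile is μ + z_p·σ. Here z_{0.27} = -0.6128, z_{0.65} = 0.3853.
So -0.261 = μ − 0.6128σ and -0.199 = μ + 0.3853σ.
Subtracting: σ = (-0.199 − -0.261)/(0.3853 − (-0.6128)) = 0.062.
Then μ = -0.261 − (-0.6128)·0.062 = -0.223.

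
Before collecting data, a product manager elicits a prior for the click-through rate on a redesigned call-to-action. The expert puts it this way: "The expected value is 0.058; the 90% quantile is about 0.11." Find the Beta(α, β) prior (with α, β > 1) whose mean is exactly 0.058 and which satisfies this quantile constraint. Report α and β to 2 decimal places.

α ≈ 2.10, β ≈ 34.11

With mean 0.058 fixed, write α = 0.058s, β = 0.942s where s = α+β.
Need P(θ < 0.11) = 0.9 under Beta(0.058s, 0.942s). Normal approximation: (q−m)/√(m(1−m)/s) ≈ z_{0.9} = 1.28, so s ≈ 0.058·0.942·(1.28)²/(0.11−0.058)² = 33.2.
At s = 33.2: P(θ<0.11) ≈ 0.893. Adjusting to match 0.9 gives s ≈ 36.21.
So α = 0.058·36.21 ≈ 2.10, β = 0.942·36.21 ≈ 34.11.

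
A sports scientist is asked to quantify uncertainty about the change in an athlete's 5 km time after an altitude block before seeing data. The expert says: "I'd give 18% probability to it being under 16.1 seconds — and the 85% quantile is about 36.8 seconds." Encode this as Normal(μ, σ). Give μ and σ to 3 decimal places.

μ = 25.808, σ = 10.606

For Normal(μ,σ), the p-quantile is μ + z_p·σ. Here z_{0.18} = -0.9154, z_{0.85} = 1.036.
So 16.1 = μ − 0.9154σ and 36.8 = μ + 1.036σ.
Subtracting: σ = (36.8 − 16.1)/(1.036 − (-0.9154)) = 10.606.
Then μ = 16.1 − (-0.9154)·10.606 = 25.808.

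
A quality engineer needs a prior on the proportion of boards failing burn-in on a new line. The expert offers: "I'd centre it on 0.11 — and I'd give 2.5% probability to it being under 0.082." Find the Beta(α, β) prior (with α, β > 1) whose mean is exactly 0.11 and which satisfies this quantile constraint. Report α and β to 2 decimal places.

α ≈ 46.47, β ≈ 376.02

With mean 0.11 fixed, write α = 0.11s, β = 0.89s where s = α+β.
Need P(θ < 0.082) = 0.025 under Beta(0.11s, 0.89s). Normal approximation: (q−m)/√(m(1−m)/s) ≈ z_{0.025} = -1.96, so s ≈ 0.11·0.89·(-1.96)²/(0.082−0.11)² = 479.7.
At s = 479.7: P(θ<0.082) ≈ 0.018. Adjusting to match 0.025 gives s ≈ 422.49.
So α = 0.11·422.49 ≈ 46.47, β = 0.89·422.49 ≈ 376.02.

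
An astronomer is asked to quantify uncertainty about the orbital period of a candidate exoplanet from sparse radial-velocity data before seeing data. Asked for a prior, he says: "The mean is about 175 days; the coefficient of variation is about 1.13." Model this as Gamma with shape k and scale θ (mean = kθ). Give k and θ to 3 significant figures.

k ≈ 0.783, θ ≈ 223

For Gamma(k, scale θ): mean = kθ, variance = kθ², so CV = 1/√k.
CV = 1.13, hence k = 1/CV² = 0.783.
Then θ = mean/k = 175/0.783 = 223.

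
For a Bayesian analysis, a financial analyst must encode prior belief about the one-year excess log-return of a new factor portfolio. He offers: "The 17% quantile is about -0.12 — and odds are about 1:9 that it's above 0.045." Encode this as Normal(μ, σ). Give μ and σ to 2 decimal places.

For Normal(μ,σ), the p-quantile is μ + z_p·σ. Here z_{0.17} = -0.9542, z_{0.9} = 1.282.
So -0.12 = μ − 0.9542σ and 0.045 = μ + 1.282σ.
Subtracting: σ = (0.045 − -0.12)/(1.282 − (-0.9542)) = 0.07.
Then μ = -0.12 − (-0.9542)·0.07 = -0.05.

μ = -0.05, σ = 0.07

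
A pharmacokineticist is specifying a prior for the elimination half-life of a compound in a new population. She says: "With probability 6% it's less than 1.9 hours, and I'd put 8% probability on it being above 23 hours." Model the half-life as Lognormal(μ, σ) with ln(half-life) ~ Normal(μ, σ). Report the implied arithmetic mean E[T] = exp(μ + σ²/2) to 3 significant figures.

E[T] ≈ 10 hours

If T ~ Lognormal(μ,σ) then ln T ~ Normal(μ,σ), so the p-quantile of ln T is μ + z_p·σ.
ln(1.9) = 0.6419 and ln(23) = 3.135; z_{0.06} = -1.555, z_{0.92} = 1.405.
σ = (3.135 − 0.6419)/(1.405 − (-1.555)) = 0.842.
μ = 0.6419 − (-1.555)·0.842 = 1.952.
E[T] = exp(μ + σ²/2) = exp(1.952 + 0.3549) = 10 hours.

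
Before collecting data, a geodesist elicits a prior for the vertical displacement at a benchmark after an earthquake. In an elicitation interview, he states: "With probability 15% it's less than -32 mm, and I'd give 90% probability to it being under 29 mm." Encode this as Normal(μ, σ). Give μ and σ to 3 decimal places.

μ = -4.725, σ = 26.316

The p-quantile of Normal(μ,σ) is μ + z_p·σ, with z_{0.15} = -1.036 and z_{0.9} = 1.282.
Eliminate σ: μ = (z₂·x₁ − z₁·x₂)/(z₂ − z₁) = (1.282·-32 − (-1.036)·29)/2.318 = -4.725.
Then σ = (x₂ − x₁)/(z₂ − z₁) = (29 − -32)/2.318 = 26.316.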